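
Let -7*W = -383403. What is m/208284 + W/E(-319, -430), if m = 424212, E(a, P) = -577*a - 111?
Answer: 52174935935/22349984048 ≈ 2.3344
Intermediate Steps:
W = 383403/7 (W = -1/7*(-383403) = 383403/7 ≈ 54772.)
E(a, P) = -111 - 577*a
m/208284 + W/E(-319, -430) = 424212/208284 + 383403/(7*(-111 - 577*(-319))) = 424212*(1/208284) + 383403/(7*(-111 + 184063)) = 35351/17357 + (383403/7)/183952 = 35351/17357 + (383403/7)*(1/183952) = 35351/17357 + 383403/1287664 = 52174935935/22349984048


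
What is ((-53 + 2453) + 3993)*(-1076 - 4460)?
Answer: -35391648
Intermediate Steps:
((-53 + 2453) + 3993)*(-1076 - 4460) = (2400 + 3993)*(-5536) = 6393*(-5536) = -35391648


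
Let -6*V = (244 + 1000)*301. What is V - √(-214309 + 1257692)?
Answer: -187222/3 - 11*√8623 ≈ -63429.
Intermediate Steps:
V = -187222/3 (V = -(244 + 1000)*301/6 = -622*301/3 = -⅙*374444 = -187222/3 ≈ -62407.)
V - √(-214309 + 1257692) = -187222/3 - √(-214309 + 1257692) = -187222/3 - √1043383 = -187222/3 - 11*√8623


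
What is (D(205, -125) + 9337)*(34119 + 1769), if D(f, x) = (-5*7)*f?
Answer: 77589856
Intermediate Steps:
D(f, x) = -35*f
(D(205, -125) + 9337)*(34119 + 1769) = (-35*205 + 9337)*(34119 + 1769) = (-7175 + 9337)*35888 = 2162*35888 = 77589856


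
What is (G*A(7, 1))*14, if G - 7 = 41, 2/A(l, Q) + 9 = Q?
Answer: -168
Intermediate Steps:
A(l, Q) = 2/(-9 + Q)
G = 48 (G = 7 + 41 = 48)
(G*A(7, 1))*14 = (48*(2/(-9 + 1)))*14 = (48*(2/(-8)))*14 = (48*(2*(-⅛)))*14 = (48*(-¼))*14 = -12*14 = -168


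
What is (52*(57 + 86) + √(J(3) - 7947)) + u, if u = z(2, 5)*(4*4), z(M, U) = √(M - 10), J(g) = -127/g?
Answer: 7436 + 32*I*√2 + 4*I*√4494/3 ≈ 7436.0 + 134.64*I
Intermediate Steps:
z(M, U) = √(-10 + M)
u = 32*I*√2 (u = √(-10 + 2)*(4*4) = √(-8)*16 = (2*I*√2)*16 = 32*I*√2 ≈ 45.255*I)
(52*(57 + 86) + √(J(3) - 7947)) + u = (52*(57 + 86) + √(-127/3 - 7947)) + 32*I*√2 = (52*143 + √(-127*⅓ - 7947)) + 32*I*√2 = (7436 + √(-127/3 - 7947)) + 32*I*√2 = (7436 + √(-23968/3)) + 32*I*√2 = (7436 + 4*I*√4494/3) + 32*I*√2 = 7436 + 32*I*√2 + 4*I*√4494/3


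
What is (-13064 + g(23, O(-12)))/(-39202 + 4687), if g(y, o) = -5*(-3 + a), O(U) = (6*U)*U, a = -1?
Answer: 4348/11505 ≈ 0.37792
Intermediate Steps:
O(U) = 6*U²
g(y, o) = 20 (g(y, o) = -5*(-3 - 1) = -5*(-4) = 20)
(-13064 + g(23, O(-12)))/(-39202 + 4687) = (-13064 + 20)/(-39202 + 4687) = -13044/(-34515) = -13044*(-1/34515) = 4348/11505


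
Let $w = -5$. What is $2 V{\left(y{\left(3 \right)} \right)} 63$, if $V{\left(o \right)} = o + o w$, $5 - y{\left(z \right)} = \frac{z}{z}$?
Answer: $-2016$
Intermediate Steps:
$y{\left(z \right)} = 4$ ($y{\left(z \right)} = 5 - \frac{z}{z} = 5 - 1 = 4$)
$V{\left(o \right)} = - 4 o$ ($V{\left(o \right)} = o + o \left(-5\right) = o - 5 o = - 4 o$)
$2 V{\left(y{\left(3 \right)} \right)} 63 = 2 \left(\left(-4\right) 4\right) 63 = 2 \left(-16\right) 63 = \left(-32\right) 63 = -2016$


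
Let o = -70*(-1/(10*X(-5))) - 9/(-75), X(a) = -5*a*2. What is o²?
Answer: 169/2500 ≈ 0.067600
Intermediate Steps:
X(a) = -10*a
o = 13/50 (o = -70/((-(-100)*(-5))) - 9/(-75) = -70/((-10*50)) - 9*(-1/75) = -70/(-500) + 3/25 = -70*(-1/500) + 3/25 = 7/50 + 3/25 = 13/50 ≈ 0.26000)
o² = (13/50)² = 169/2500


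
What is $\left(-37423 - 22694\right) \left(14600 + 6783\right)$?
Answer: $-1285481811$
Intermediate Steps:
$\left(-37423 - 22694\right) \left(14600 + 6783\right) = \left(-60117\right) 21383 = -1285481811$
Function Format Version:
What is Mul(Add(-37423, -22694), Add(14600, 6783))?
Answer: -1285481811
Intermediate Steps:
Mul(Add(-37423, -22694), Add(14600, 6783)) = Mul(-60117, 21383) = -1285481811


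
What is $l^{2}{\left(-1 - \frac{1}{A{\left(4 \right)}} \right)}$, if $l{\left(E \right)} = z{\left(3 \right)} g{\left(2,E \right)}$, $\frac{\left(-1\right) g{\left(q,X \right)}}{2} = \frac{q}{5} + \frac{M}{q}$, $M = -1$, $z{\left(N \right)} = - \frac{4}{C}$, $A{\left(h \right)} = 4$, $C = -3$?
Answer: $\frac{16}{225} \approx 0.071111$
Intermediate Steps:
$z{\left(N \right)} = \frac{4}{3}$ ($z{\left(N \right)} = - \frac{4}{-3} = \left(-4\right) \left(- \frac{1}{3}\right) = \frac{4}{3}$)
$g{\left(q,X \right)} = \frac{2}{q} - \frac{2 q}{5}$ ($g{\left(q,X \right)} = - 2 \left(\frac{q}{5} - \frac{1}{q}\right) = - 2 \left(- \frac{1}{q} + \frac{q}{5}\right) = \frac{2}{q} - \frac{2 q}{5}$)
$l{\left(E \right)} = \frac{4}{15}$ ($l{\left(E \right)} = \frac{4 \left(\frac{2}{2} - \frac{4}{5}\right)}{3} = \frac{4 \left(2 \cdot \frac{1}{2} - \frac{4}{5}\right)}{3} = \frac{4 \left(1 - \frac{4}{5}\right)}{3} = \frac{4}{3} \cdot \frac{1}{5} = \frac{4}{15}$)
$l^{2}{\left(-1 - \frac{1}{A{\left(4 \right)}} \right)} = \left(\frac{4}{15}\right)^{2} = \frac{16}{225}$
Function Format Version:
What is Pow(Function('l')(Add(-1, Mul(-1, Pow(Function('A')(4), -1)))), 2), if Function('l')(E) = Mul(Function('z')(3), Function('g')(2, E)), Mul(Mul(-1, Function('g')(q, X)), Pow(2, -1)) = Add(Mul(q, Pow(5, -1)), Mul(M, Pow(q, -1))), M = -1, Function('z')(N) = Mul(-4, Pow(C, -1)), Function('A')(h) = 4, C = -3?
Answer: Rational(16, 225) ≈ 0.071111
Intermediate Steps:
Function('z')(N) = Rational(4, 3) (Function('z')(N) = Mul(-4, Pow(-3, -1)) = Mul(-4, Rational(-1, 3)) = Rational(4, 3))
Function('g')(q, X) = Add(Mul(2, Pow(q, -1)), Mul(Rational(-2, 5), q)) (Function('g')(q, X) = Mul(-2, Add(Mul(q, Pow(5, -1)), Mul(-1, Pow(q, -1)))) = Mul(-2, Add(Mul(q, Rational(1, 5)), Mul(-1, Pow(q, -1)))) = Mul(-2, Add(Mul(Rational(1, 5), q), Mul(-1, Pow(q, -1)))) = Mul(-2, Add(Mul(-1, Pow(q, -1)), Mul(Rational(1, 5), q))) = Add(Mul(2, Pow(q, -1)), Mul(Rational(-2, 5), q)))
Function('l')(E) = Rational(4, 15) (Function('l')(E) = Mul(Rational(4, 3), Add(Mul(2, Pow(2, -1)), Mul(Rational(-2, 5), 2))) = Mul(Rational(4, 3), Add(Mul(2, Rational(1, 2)), Rational(-4, 5))) = Mul(Rational(4, 3), Add(1, Rational(-4, 5))) = Mul(Rational(4, 3), Rational(1, 5)) = Rational(4, 15))
Pow(Function('l')(Add(-1, Mul(-1, Pow(Function('A')(4), -1)))), 2) = Pow(Rational(4, 15), 2) = Rational(16, 225)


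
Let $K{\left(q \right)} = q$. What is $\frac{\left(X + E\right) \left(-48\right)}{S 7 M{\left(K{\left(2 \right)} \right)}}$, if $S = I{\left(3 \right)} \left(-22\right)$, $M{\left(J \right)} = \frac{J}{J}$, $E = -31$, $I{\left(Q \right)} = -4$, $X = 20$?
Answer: $\frac{6}{7} \approx 0.85714$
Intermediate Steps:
$M{\left(J \right)} = 1$
$S = 88$ ($S = \left(-4\right) \left(-22\right) = 88$)
$\frac{\left(X + E\right) \left(-48\right)}{S 7 M{\left(K{\left(2 \right)} \right)}} = \frac{\left(20 - 31\right) \left(-48\right)}{88 \cdot 7 \cdot 1} = \frac{\left(-11\right) \left(-48\right)}{88 \cdot 7} = \frac{528}{616} = 528 \cdot \frac{1}{616} = \frac{6}{7}$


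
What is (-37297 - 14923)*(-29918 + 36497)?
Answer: -343555380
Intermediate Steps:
(-37297 - 14923)*(-29918 + 36497) = -52220*6579 = -343555380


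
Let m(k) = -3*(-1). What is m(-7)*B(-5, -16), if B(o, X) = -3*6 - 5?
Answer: -69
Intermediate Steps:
B(o, X) = -23 (B(o, X) = -18 - 5 = -23)
m(k) = 3
m(-7)*B(-5, -16) = 3*(-23) = -69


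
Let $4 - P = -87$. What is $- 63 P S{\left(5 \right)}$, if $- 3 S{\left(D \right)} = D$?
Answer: $9555$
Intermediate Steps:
$P = 91$ ($P = 4 - -87 = 4 + 87 = 91$)
$S{\left(D \right)} = - \frac{D}{3}$
$- 63 P S{\left(5 \right)} = \left(-63\right) 91 \left(\left(- \frac{1}{3}\right) 5\right) = \left(-5733\right) \left(- \frac{5}{3}\right) = 9555$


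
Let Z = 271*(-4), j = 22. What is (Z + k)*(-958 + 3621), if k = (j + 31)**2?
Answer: 4593675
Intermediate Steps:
Z = -1084
k = 2809 (k = (22 + 31)**2 = 53**2 = 2809)
(Z + k)*(-958 + 3621) = (-1084 + 2809)*(-958 + 3621) = 1725*2663 = 4593675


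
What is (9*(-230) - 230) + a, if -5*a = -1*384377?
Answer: 372877/5 ≈ 74575.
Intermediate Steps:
a = 384377/5 (a = -(-1)*384377/5 = -⅕*(-384377) = 384377/5 ≈ 76875.)
(9*(-230) - 230) + a = (9*(-230) - 230) + 384377/5 = (-2070 - 230) + 384377/5 = -2300 + 384377/5 = 372877/5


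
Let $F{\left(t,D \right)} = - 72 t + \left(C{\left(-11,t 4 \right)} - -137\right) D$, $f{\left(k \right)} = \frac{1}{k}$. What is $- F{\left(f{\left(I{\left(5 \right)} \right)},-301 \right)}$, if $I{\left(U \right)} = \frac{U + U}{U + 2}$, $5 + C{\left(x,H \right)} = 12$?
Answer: $\frac{216972}{5} \approx 43394.0$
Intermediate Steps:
$C{\left(x,H \right)} = 7$ ($C{\left(x,H \right)} = -5 + 12 = 7$)
$I{\left(U \right)} = \frac{2 U}{2 + U}$
$F{\left(t,D \right)} = - 72 t + 144 D$ ($F{\left(t,D \right)} = - 72 t + \left(7 - -137\right) D = - 72 t + \left(7 + 137\right) D = - 72 t + 144 D$)
$- F{\left(f{\left(I{\left(5 \right)} \right)},-301 \right)} = - (- \frac{72}{2 \cdot 5 \frac{1}{2 + 5}} + 144 \left(-301\right)) = - (- \frac{72}{2 \cdot 5 \cdot \frac{1}{7}} - 43344) = - (- \frac{72}{\frac{10}{7}} - 43344) = - (\left(-72\right) \frac{7}{10} - 43344) = - (- \frac{252}{5} - 43344) = \left(-1\right) \left(- \frac{216972}{5}\right) = \frac{216972}{5}$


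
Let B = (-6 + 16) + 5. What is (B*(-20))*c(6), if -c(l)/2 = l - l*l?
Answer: -18000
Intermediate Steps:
c(l) = -2*l + 2*l² (c(l) = -2*(l - l*l) = -2*(l - l²) = -2*l + 2*l²)
B = 15 (B = 10 + 5 = 15)
(B*(-20))*c(6) = (15*(-20))*(2*6*(-1 + 6)) = -600*6*5 = -300*60 = -18000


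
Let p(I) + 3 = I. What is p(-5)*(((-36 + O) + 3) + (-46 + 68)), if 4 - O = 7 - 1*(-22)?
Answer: 288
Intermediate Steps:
p(I) = -3 + I
O = -25 (O = 4 - (7 - 1*(-22)) = 4 - (7 + 22) = 4 - 1*29 = 4 - 29 = -25)
p(-5)*(((-36 + O) + 3) + (-46 + 68)) = (-3 - 5)*(((-36 - 25) + 3) + (-46 + 68)) = -8*((-61 + 3) + 22) = -8*(-58 + 22) = -8*(-36) = 288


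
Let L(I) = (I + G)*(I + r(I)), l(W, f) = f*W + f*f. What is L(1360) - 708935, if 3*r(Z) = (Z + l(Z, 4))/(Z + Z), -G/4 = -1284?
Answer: 691139341/85 ≈ 8.1310e+6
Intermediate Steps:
l(W, f) = f² + W*f (l(W, f) = W*f + f² = f² + W*f)
G = 5136 (G = -4*(-1284) = 5136)
r(Z) = (16 + 5*Z)/(6*Z) (r(Z) = ((Z + 4*(Z + 4))/(Z + Z))/3 = ((Z + 4*(4 + Z))/((2*Z)))/3 = ((Z + (16 + 4*Z))*(1/(2*Z)))/3 = ((16 + 5*Z)*(1/(2*Z)))/3 = ((16 + 5*Z)/(2*Z))/3 = (16 + 5*Z)/(6*Z))
L(I) = (5136 + I)*(I + (16 + 5*I)/(6*I)) (L(I) = (I + 5136)*(I + (16 + 5*I)/(6*I)) = (5136 + I)*(I + (16 + 5*I)/(6*I)))
L(1360) - 708935 = (12848/3 + 1360² + 13696/1360 + (30821/6)*1360) - 708935 = (12848/3 + 1849600 + 13696*(1/1360) + 20958280/3) - 708935 = (12848/3 + 1849600 + 856/85 + 20958280/3) - 708935 = 751398816/85 - 708935 = 691139341/85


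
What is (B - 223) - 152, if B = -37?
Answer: -412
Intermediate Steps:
(B - 223) - 152 = (-37 - 223) - 152 = -260 - 152 = -412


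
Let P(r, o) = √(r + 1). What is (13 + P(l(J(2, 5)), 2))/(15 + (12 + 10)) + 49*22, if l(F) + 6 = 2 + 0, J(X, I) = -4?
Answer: 39899/37 + I*√3/37 ≈ 1078.4 + 0.046812*I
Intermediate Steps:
l(F) = -4 (l(F) = -6 + (2 + 0) = -6 + 2 = -4)
P(r, o) = √(1 + r)
(13 + P(l(J(2, 5)), 2))/(15 + (12 + 10)) + 49*22 = (13 + √(1 - 4))/(15 + (12 + 10)) + 49*22 = (13 + √(-3))/(15 + 22) + 1078 = (13 + I*√3)/37 + 1078 = (13 + I*√3)*(1/37) + 1078 = (13/37 + I*√3/37) + 1078 = 39899/37 + I*√3/37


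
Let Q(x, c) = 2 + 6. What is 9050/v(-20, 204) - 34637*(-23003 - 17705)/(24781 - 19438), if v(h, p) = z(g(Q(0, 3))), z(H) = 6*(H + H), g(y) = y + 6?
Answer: 39488142913/149604 ≈ 2.6395e+5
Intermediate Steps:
Q(x, c) = 8
g(y) = 6 + y
z(H) = 12*H (z(H) = 6*(2*H) = 12*H)
v(h, p) = 168 (v(h, p) = 12*(6 + 8) = 12*14 = 168)
9050/v(-20, 204) - 34637*(-23003 - 17705)/(24781 - 19438) = 9050/168 - 34637*(-23003 - 17705)/(24781 - 19438) = 9050*(1/168) - 34637/(5343/(-40708)) = 4525/84 - 34637/(5343*(-1/40708)) = 4525/84 - 34637/(-5343/40708) = 4525/84 - 34637*(-40708/5343) = 4525/84 + 1410002996/5343 = 39488142913/149604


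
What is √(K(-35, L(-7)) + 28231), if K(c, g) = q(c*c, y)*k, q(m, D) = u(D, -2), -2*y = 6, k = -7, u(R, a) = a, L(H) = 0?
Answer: √28245 ≈ 168.06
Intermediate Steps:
y = -3 (y = -½*6 = -3)
q(m, D) = -2
K(c, g) = 14 (K(c, g) = -2*(-7) = 14)
√(K(-35, L(-7)) + 28231) = √(14 + 28231) = √28245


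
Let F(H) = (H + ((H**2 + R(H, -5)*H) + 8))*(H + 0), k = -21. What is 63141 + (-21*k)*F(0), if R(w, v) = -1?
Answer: 63141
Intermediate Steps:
F(H) = H*(8 + H**2) (F(H) = (H + ((H**2 - H) + 8))*(H + 0) = (H + (8 + H**2 - H))*H = (8 + H**2)*H = H*(8 + H**2))
63141 + (-21*k)*F(0) = 63141 + (-21*(-21))*(0*(8 + 0**2)) = 63141 + 441*(0*(8 + 0)) = 63141 + 441*(0*8) = 63141 + 441*0 = 63141 + 0 = 63141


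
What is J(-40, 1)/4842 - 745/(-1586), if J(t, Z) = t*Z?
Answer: 1771925/3839706 ≈ 0.46147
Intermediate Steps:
J(t, Z) = Z*t
J(-40, 1)/4842 - 745/(-1586) = (1*(-40))/4842 - 745/(-1586) = -40*1/4842 - 745*(-1/1586) = -20/2421 + 745/1586 = 1771925/3839706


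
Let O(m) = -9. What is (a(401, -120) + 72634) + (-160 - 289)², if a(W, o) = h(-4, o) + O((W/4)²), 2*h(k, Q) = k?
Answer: 274224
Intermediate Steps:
h(k, Q) = k/2
a(W, o) = -11 (a(W, o) = (½)*(-4) - 9 = -2 - 9 = -11)
(a(401, -120) + 72634) + (-160 - 289)² = (-11 + 72634) + (-160 - 289)² = 72623 + (-449)² = 72623 + 201601 = 274224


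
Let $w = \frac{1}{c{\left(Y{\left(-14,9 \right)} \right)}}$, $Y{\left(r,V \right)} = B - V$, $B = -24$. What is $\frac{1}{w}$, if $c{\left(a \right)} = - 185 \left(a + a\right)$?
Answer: $12210$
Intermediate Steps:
$Y{\left(r,V \right)} = -24 - V$
$c{\left(a \right)} = - 370 a$ ($c{\left(a \right)} = - 185 \cdot 2 a = - 370 a$)
$w = \frac{1}{12210}$ ($w = \frac{1}{\left(-370\right) \left(-24 - 9\right)} = \frac{1}{\left(-370\right) \left(-33\right)} = \frac{1}{12210} \approx 8.19 \cdot 10^{-5}$)
$\frac{1}{w} = \frac{1}{\frac{1}{12210}} = 12210$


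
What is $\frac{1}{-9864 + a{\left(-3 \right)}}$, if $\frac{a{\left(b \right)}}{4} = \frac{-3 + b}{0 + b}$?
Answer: $- \frac{1}{9856} \approx -0.00010146$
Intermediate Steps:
$a{\left(b \right)} = \frac{4 \left(-3 + b\right)}{b}$ ($a{\left(b \right)} = 4 \frac{-3 + b}{0 + b} = 4 \frac{-3 + b}{b} = \frac{4 \left(-3 + b\right)}{b}$)
$\frac{1}{-9864 + a{\left(-3 \right)}} = \frac{1}{-9864 + \left(4 - \frac{12}{-3}\right)} = \frac{1}{-9864 + \left(4 - -4\right)} = \frac{1}{-9864 + \left(4 + 4\right)} = \frac{1}{-9864 + 8} = \frac{1}{-9856} = - \frac{1}{9856}$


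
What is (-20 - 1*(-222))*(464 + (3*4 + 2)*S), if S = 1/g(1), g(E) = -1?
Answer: 90900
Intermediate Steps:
S = -1 (S = 1/(-1) = -1)
(-20 - 1*(-222))*(464 + (3*4 + 2)*S) = (-20 - 1*(-222))*(464 + (3*4 + 2)*(-1)) = (-20 + 222)*(464 + (12 + 2)*(-1)) = 202*(464 + 14*(-1)) = 202*(464 - 14) = 202*450 = 90900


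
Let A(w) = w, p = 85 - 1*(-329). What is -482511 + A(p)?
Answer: -482097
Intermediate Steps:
p = 414 (p = 85 + 329 = 414)
-482511 + A(p) = -482511 + 414 = -482097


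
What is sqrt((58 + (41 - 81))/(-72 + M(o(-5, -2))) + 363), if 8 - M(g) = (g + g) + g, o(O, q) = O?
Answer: sqrt(17769)/7 ≈ 19.043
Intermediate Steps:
M(g) = 8 - 3*g (M(g) = 8 - ((g + g) + g) = 8 - (2*g + g) = 8 - 3*g)
sqrt((58 + (41 - 81))/(-72 + M(o(-5, -2))) + 363) = sqrt((58 + (41 - 81))/(-72 + (8 - 3*(-5))) + 363) = sqrt((58 - 40)/(-72 + (8 + 15)) + 363) = sqrt(18/(-72 + 23) + 363) = sqrt(18/(-49) + 363) = sqrt(18*(-1/49) + 363) = sqrt(-18/49 + 363) = sqrt(17769/49) = sqrt(17769)/7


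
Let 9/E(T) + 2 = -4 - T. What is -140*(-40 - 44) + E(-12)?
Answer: 23523/2 ≈ 11762.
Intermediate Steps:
E(T) = 9/(-6 - T) (E(T) = 9/(-2 + (-4 - T)) = 9/(-6 - T))
-140*(-40 - 44) + E(-12) = -140*(-40 - 44) - 9/(6 - 12) = -140*(-84) - 9/(-6) = 11760 - 9*(-⅙) = 11760 + 3/2 = 23523/2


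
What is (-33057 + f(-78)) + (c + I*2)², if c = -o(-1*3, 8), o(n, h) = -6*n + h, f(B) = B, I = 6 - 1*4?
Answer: -32651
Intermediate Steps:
I = 2 (I = 6 - 4 = 2)
o(n, h) = h - 6*n
c = -26 (c = -(8 - (-6)*3) = -(8 - 6*(-3)) = -(8 + 18) = -1*26 = -26)
(-33057 + f(-78)) + (c + I*2)² = (-33057 - 78) + (-26 + 2*2)² = -33135 + (-26 + 4)² = -33135 + (-22)² = -33135 + 484 = -32651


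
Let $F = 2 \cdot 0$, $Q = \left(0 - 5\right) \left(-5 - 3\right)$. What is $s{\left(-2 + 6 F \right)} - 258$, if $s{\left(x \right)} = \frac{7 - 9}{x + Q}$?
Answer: $- \frac{4903}{19} \approx -258.05$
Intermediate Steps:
$Q = 40$ ($Q = \left(-5\right) \left(-8\right) = 40$)
$F = 0$
$s{\left(x \right)} = - \frac{2}{40 + x}$ ($s{\left(x \right)} = \frac{7 - 9}{x + 40} = - \frac{2}{40 + x}$)
$s{\left(-2 + 6 F \right)} - 258 = - \frac{2}{40 + \left(-2 + 6 \cdot 0\right)} - 258 = - \frac{2}{40 + \left(-2 + 0\right)} - 258 = - \frac{2}{40 - 2} - 258 = - \frac{2}{38} - 258 = \left(-2\right) \frac{1}{38} - 258 = - \frac{1}{19} - 258 = - \frac{4903}{19}$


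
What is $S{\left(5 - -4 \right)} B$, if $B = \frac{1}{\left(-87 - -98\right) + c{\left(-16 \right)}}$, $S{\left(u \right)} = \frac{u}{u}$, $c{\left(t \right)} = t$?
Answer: $- \frac{1}{5} \approx -0.2$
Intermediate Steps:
$S{\left(u \right)} = 1$
$B = - \frac{1}{5}$ ($B = \frac{1}{\left(-87 - -98\right) - 16} = \frac{1}{\left(-87 + 98\right) - 16} = \frac{1}{11 - 16} = \frac{1}{-5} = - \frac{1}{5} \approx -0.2$)
$S{\left(5 - -4 \right)} B = 1 \left(- \frac{1}{5}\right) = - \frac{1}{5}$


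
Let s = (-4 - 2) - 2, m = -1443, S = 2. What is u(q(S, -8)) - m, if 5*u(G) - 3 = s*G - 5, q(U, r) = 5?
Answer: 7173/5 ≈ 1434.6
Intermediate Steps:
s = -8 (s = -6 - 2 = -8)
u(G) = -⅖ - 8*G/5 (u(G) = ⅗ + (-8*G - 5)/5 = ⅗ + (-5 - 8*G)/5 = ⅗ + (-1 - 8*G/5) = -⅖ - 8*G/5)
u(q(S, -8)) - m = (-⅖ - 8/5*5) - 1*(-1443) = (-⅖ - 8) + 1443 = -42/5 + 1443 = 7173/5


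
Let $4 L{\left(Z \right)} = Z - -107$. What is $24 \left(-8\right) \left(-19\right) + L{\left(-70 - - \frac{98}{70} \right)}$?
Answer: $\frac{18288}{5} \approx 3657.6$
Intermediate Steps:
$L{\left(Z \right)} = \frac{107}{4} + \frac{Z}{4}$ ($L{\left(Z \right)} = \frac{Z - -107}{4} = \frac{Z + 107}{4} = \frac{107 + Z}{4} = \frac{107}{4} + \frac{Z}{4}$)
$24 \left(-8\right) \left(-19\right) + L{\left(-70 - - \frac{98}{70} \right)} = 24 \left(-8\right) \left(-19\right) + \left(\frac{107}{4} + \frac{-70 - - \frac{98}{70}}{4}\right) = \left(-192\right) \left(-19\right) + \left(\frac{107}{4} + \frac{-70 - \left(-98\right) \frac{1}{70}}{4}\right) = 3648 + \left(\frac{107}{4} + \frac{-70 - - \frac{7}{5}}{4}\right) = 3648 + \left(\frac{107}{4} + \frac{-70 + \frac{7}{5}}{4}\right) = 3648 + \left(\frac{107}{4} + \frac{1}{4} \left(- \frac{343}{5}\right)\right) = 3648 + \left(\frac{107}{4} - \frac{343}{20}\right) = 3648 + \frac{48}{5} = \frac{18288}{5}$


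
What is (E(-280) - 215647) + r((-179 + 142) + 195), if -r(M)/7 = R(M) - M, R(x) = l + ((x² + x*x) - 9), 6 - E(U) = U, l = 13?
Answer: -563779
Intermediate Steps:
E(U) = 6 - U
R(x) = 4 + 2*x² (R(x) = 13 + ((x² + x*x) - 9) = 13 + ((x² + x²) - 9) = 13 + (2*x² - 9) = 13 + (-9 + 2*x²) = 4 + 2*x²)
r(M) = -28 - 14*M² + 7*M (r(M) = -7*((4 + 2*M²) - M) = -7*(4 - M + 2*M²) = -28 - 14*M² + 7*M)
(E(-280) - 215647) + r((-179 + 142) + 195) = ((6 - 1*(-280)) - 215647) + (-28 - 14*((-179 + 142) + 195)² + 7*((-179 + 142) + 195)) = ((6 + 280) - 215647) + (-28 - 14*(-37 + 195)² + 7*(-37 + 195)) = (286 - 215647) + (-28 - 14*158² + 7*158) = -215361 + (-28 - 14*24964 + 1106) = -215361 + (-28 - 349496 + 1106) = -215361 - 348418 = -563779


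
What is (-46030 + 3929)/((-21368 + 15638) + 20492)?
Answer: -42101/14762 ≈ -2.8520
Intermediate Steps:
(-46030 + 3929)/((-21368 + 15638) + 20492) = -42101/(-5730 + 20492) = -42101/14762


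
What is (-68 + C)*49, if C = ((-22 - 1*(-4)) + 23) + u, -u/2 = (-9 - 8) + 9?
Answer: -2303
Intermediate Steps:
u = 16 (u = -2*((-9 - 8) + 9) = -2*(-17 + 9) = -2*(-8) = 16)
C = 21 (C = ((-22 - 1*(-4)) + 23) + 16 = ((-22 + 4) + 23) + 16 = (-18 + 23) + 16 = 5 + 16 = 21)
(-68 + C)*49 = (-68 + 21)*49 = -47*49 = -2303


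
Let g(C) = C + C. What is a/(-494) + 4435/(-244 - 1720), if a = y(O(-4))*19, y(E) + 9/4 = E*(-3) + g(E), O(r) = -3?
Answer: -116783/51064 ≈ -2.2870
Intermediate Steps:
g(C) = 2*C
y(E) = -9/4 - E (y(E) = -9/4 + (E*(-3) + 2*E) = -9/4 + (-3*E + 2*E) = -9/4 - E)
a = 57/4 (a = (-9/4 - 1*(-3))*19 = (-9/4 + 3)*19 = (¾)*19 = 57/4 ≈ 14.250)
a/(-494) + 4435/(-244 - 1720) = (57/4)/(-494) + 4435/(-244 - 1720) = (57/4)*(-1/494) + 4435/(-1964) = -3/104 + 4435*(-1/1964) = -3/104 - 4435/1964 = -116783/51064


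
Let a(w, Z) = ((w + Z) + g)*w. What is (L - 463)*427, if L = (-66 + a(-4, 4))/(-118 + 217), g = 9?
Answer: -6538651/33 ≈ -1.9814e+5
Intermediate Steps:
a(w, Z) = w*(9 + Z + w) (a(w, Z) = ((w + Z) + 9)*w = ((Z + w) + 9)*w = (9 + Z + w)*w = w*(9 + Z + w))
L = -34/33 (L = (-66 - 4*(9 + 4 - 4))/(-118 + 217) = (-66 - 4*9)/99 = (-66 - 36)*(1/99) = -102*1/99 = -34/33 ≈ -1.0303)
(L - 463)*427 = (-34/33 - 463)*427 = -15313/33*427 = -6538651/33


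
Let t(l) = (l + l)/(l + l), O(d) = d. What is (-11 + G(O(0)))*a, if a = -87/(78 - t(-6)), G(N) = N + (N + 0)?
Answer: 87/7 ≈ 12.429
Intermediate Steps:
t(l) = 1 (t(l) = (2*l)/((2*l)) = (2*l)*(1/(2*l)) = 1)
G(N) = 2*N (G(N) = N + N = 2*N)
a = -87/77 (a = -87/(78 - 1*1) = -87/(78 - 1) = -87/77 ≈ -1.1299)
(-11 + G(O(0)))*a = (-11 + 2*0)*(-87/77) = (-11 + 0)*(-87/77) = -11*(-87/77) = 87/7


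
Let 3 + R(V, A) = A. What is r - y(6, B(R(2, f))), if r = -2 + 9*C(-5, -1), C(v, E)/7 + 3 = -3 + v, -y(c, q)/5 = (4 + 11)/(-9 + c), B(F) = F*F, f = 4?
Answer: -720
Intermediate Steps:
R(V, A) = -3 + A
B(F) = F²
y(c, q) = -75/(-9 + c) (y(c, q) = -5*(4 + 11)/(-9 + c) = -75/(-9 + c))
C(v, E) = -42 + 7*v (C(v, E) = -21 + 7*(-3 + v) = -21 + (-21 + 7*v) = -42 + 7*v)
r = -695 (r = -2 + 9*(-42 + 7*(-5)) = -2 + 9*(-42 - 35) = -2 + 9*(-77) = -2 - 693 = -695)
r - y(6, B(R(2, f))) = -695 - (-75)/(-9 + 6) = -695 - (-75)/(-3) = -695 - (-75)*(-1)/3 = -695 - 1*25 = -695 - 25 = -720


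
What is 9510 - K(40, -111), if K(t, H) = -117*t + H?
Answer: 14301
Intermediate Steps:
K(t, H) = H - 117*t
9510 - K(40, -111) = 9510 - (-111 - 117*40) = 9510 - (-111 - 4680) = 9510 - 1*(-4791) = 9510 + 4791 = 14301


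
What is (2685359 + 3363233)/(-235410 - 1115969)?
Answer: -6048592/1351379 ≈ -4.4759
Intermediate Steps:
(2685359 + 3363233)/(-235410 - 1115969) = 6048592/(-1351379) = 6048592*(-1/1351379) = -6048592/1351379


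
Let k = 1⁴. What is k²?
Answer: 1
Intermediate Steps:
k = 1
k² = 1² = 1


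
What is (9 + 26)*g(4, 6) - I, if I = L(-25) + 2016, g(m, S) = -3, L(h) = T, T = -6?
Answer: -2115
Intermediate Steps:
L(h) = -6
I = 2010 (I = -6 + 2016 = 2010)
(9 + 26)*g(4, 6) - I = (9 + 26)*(-3) - 1*2010 = 35*(-3) - 2010 = -105 - 2010 = -2115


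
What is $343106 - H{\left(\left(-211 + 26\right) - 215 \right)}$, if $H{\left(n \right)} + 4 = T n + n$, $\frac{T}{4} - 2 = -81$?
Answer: $217110$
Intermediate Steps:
$T = -316$ ($T = 8 + 4 \left(-81\right) = 8 - 324 = -316$)
$H{\left(n \right)} = -4 - 315 n$ ($H{\left(n \right)} = -4 + \left(- 316 n + n\right) = -4 - 315 n$)
$343106 - H{\left(\left(-211 + 26\right) - 215 \right)} = 343106 - \left(-4 - 315 \left(\left(-211 + 26\right) - 215\right)\right) = 343106 - \left(-4 - 315 \left(-185 - 215\right)\right) = 343106 - \left(-4 - -126000\right) = 343106 - \left(-4 + 126000\right) = 343106 - 125996 = 217110$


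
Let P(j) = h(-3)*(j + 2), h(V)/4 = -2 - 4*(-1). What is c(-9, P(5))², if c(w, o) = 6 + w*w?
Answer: 7569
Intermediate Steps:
h(V) = 8 (h(V) = 4*(-2 - 4*(-1)) = 4*(-2 + 4) = 4*2 = 8)
P(j) = 16 + 8*j (P(j) = 8*(j + 2) = 8*(2 + j) = 16 + 8*j)
c(w, o) = 6 + w²
c(-9, P(5))² = (6 + (-9)²)² = (6 + 81)² = 87² = 7569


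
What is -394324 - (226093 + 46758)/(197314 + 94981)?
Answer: -115259206431/292295 ≈ -3.9433e+5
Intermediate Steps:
-394324 - (226093 + 46758)/(197314 + 94981) = -394324 - 272851/292295 = -115259206431/292295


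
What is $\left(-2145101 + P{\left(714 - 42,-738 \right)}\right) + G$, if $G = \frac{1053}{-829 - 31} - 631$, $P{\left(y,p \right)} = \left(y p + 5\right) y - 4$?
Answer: $- \frac{288453777533}{860} \approx -3.3541 \cdot 10^{8}$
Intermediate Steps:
$P{\left(y,p \right)} = -4 + y \left(5 + p y\right)$ ($P{\left(y,p \right)} = \left(p y + 5\right) y - 4 = \left(5 + p y\right) y - 4 = y \left(5 + p y\right) - 4 = -4 + y \left(5 + p y\right)$)
$G = - \frac{543713}{860}$ ($G = \frac{1053}{-860} - 631 = 1053 \left(- \frac{1}{860}\right) - 631 = - \frac{1053}{860} - 631 = - \frac{543713}{860} \approx -632.22$)
$\left(-2145101 + P{\left(714 - 42,-738 \right)}\right) + G = \left(-2145101 - \left(4 - 5 \left(714 - 42\right) + 738 \left(714 - 42\right)^{2}\right)\right) - \frac{543713}{860} = \left(-2145101 - \left(-3356 + 333268992\right)\right) - \frac{543713}{860} = \left(-2145101 - 333265636\right) - \frac{543713}{860} = -335410737 - \frac{543713}{860} = - \frac{288453777533}{860}$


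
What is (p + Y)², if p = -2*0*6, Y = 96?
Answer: 9216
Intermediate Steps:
p = 0 (p = 0*6 = 0)
(p + Y)² = (0 + 96)² = 96² = 9216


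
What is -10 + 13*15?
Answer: 185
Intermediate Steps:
-10 + 13*15 = -10 + 195 = 185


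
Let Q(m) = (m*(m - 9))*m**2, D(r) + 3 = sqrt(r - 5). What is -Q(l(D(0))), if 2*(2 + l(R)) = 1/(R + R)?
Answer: 5*(-257204*sqrt(5) + 770135*I)/(1024*(-41*I + 12*sqrt(5))) ≈ -95.598 - 5.9286*I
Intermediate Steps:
D(r) = -3 + sqrt(-5 + r) (D(r) = -3 + sqrt(r - 5) = -3 + sqrt(-5 + r))
l(R) = -2 + 1/(4*R) (l(R) = -2 + 1/(2*(R + R)) = -2 + 1/(2*((2*R))) = -2 + (1/(2*R))/2 = -2 + 1/(4*R))
Q(m) = m**3*(-9 + m) (Q(m) = (m*(-9 + m))*m**2 = m**3*(-9 + m))
-Q(l(D(0))) = -(-2 + 1/(4*(-3 + sqrt(-5 + 0))))**3*(-9 + (-2 + 1/(4*(-3 + sqrt(-5 + 0))))) = -(-2 + 1/(4*(-3 + sqrt(-5))))**3*(-9 + (-2 + 1/(4*(-3 + sqrt(-5))))) = -(-2 + 1/(4*(-3 + I*sqrt(5))))**3*(-9 + (-2 + 1/(4*(-3 + I*sqrt(5))))) = -(-2 + 1/(4*(-3 + I*sqrt(5))))**3*(-11 + 1/(4*(-3 + I*sqrt(5))))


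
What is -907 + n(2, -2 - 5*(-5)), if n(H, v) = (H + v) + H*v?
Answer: -836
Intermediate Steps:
n(H, v) = H + v + H*v
-907 + n(2, -2 - 5*(-5)) = -907 + (2 + (-2 - 5*(-5)) + 2*(-2 - 5*(-5))) = -907 + (2 + (-2 + 25) + 2*(-2 + 25)) = -907 + (2 + 23 + 2*23) = -907 + (2 + 23 + 46) = -907 + 71 = -836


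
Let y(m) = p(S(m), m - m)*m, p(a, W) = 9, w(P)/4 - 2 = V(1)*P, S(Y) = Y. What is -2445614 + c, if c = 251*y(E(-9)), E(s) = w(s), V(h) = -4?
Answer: -2102246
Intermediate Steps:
w(P) = 8 - 16*P (w(P) = 8 + 4*(-4*P) = 8 - 16*P)
E(s) = 8 - 16*s
y(m) = 9*m
c = 343368 (c = 251*(9*(8 - 16*(-9))) = 251*(9*(8 + 144)) = 251*(9*152) = 251*1368 = 343368)
-2445614 + c = -2445614 + 343368 = -2102246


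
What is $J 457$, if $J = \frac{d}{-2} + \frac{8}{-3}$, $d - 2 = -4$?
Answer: $- \frac{2285}{3} \approx -761.67$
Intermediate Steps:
$d = -2$ ($d = 2 - 4 = -2$)
$J = - \frac{5}{3}$ ($J = - \frac{2}{-2} + \frac{8}{-3} = \left(-2\right) \left(- \frac{1}{2}\right) + 8 \left(- \frac{1}{3}\right) = 1 - \frac{8}{3} = - \frac{5}{3} \approx -1.6667$)
$J 457 = \left(- \frac{5}{3}\right) 457 = - \frac{2285}{3}$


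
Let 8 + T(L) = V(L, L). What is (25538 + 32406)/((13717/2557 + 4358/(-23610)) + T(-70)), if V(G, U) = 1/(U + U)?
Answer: -48973734556320/2389553821 ≈ -20495.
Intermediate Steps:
V(G, U) = 1/(2*U)
T(L) = -8 + 1/(2*L)
(25538 + 32406)/((13717/2557 + 4358/(-23610)) + T(-70)) = (25538 + 32406)/((13717/2557 + 4358/(-23610)) + (-8 + (½)/(-70))) = 57944/((13717*(1/2557) + 4358*(-1/23610)) + (-8 + (½)*(-1/70))) = 57944/((13717/2557 - 2179/11805) + (-8 - 1/140)) = 57944/(156357482/30185385 - 1121/140) = 57944/(-2389553821/845190780) = 57944*(-845190780/2389553821) = -48973734556320/2389553821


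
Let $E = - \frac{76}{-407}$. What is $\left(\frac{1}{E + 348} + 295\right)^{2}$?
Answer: $\frac{1747695398869809}{20082290944} \approx 87027.0$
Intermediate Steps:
$E = \frac{76}{407}$ ($E = \left(-76\right) \left(- \frac{1}{407}\right) = \frac{76}{407} \approx 0.18673$)
$\left(\frac{1}{E + 348} + 295\right)^{2} = \left(\frac{1}{\frac{76}{407} + 348} + 295\right)^{2} = \left(\frac{1}{\frac{141712}{407}} + 295\right)^{2} = \left(\frac{407}{141712} + 295\right)^{2} = \left(\frac{41805447}{141712}\right)^{2} = \frac{1747695398869809}{20082290944}$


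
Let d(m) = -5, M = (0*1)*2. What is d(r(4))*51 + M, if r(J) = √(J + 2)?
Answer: -255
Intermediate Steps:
r(J) = √(2 + J)
M = 0 (M = 0*2 = 0)
d(r(4))*51 + M = -5*51 + 0 = -255 + 0 = -255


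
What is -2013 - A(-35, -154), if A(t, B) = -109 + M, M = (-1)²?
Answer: -1905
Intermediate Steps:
M = 1
A(t, B) = -108 (A(t, B) = -109 + 1 = -108)
-2013 - A(-35, -154) = -2013 - 1*(-108) = -2013 + 108 = -1905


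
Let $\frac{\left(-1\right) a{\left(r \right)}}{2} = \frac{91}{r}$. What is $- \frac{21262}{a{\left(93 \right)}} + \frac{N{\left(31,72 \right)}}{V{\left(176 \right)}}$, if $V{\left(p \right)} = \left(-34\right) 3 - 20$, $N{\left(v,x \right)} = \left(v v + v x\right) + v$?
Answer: $\frac{60162971}{5551} \approx 10838.0$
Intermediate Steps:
$N{\left(v,x \right)} = v + v^{2} + v x$ ($N{\left(v,x \right)} = \left(v^{2} + v x\right) + v = v + v^{2} + v x$)
$V{\left(p \right)} = -122$ ($V{\left(p \right)} = -102 - 20 = -122$)
$a{\left(r \right)} = - \frac{182}{r}$ ($a{\left(r \right)} = - 2 \frac{91}{r} = - \frac{182}{r}$)
$- \frac{21262}{a{\left(93 \right)}} + \frac{N{\left(31,72 \right)}}{V{\left(176 \right)}} = - \frac{21262}{\left(-182\right) \frac{1}{93}} + \frac{31 \left(1 + 31 + 72\right)}{-122} = - \frac{21262}{\left(-182\right) \frac{1}{93}} + 31 \cdot 104 \left(- \frac{1}{122}\right) = - \frac{21262}{- \frac{182}{93}} + 3224 \left(- \frac{1}{122}\right) = \left(-21262\right) \left(- \frac{93}{182}\right) - \frac{1612}{61} = \frac{988683}{91} - \frac{1612}{61} = \frac{60162971}{5551}$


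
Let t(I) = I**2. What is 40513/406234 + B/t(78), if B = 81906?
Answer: 1396645129/102980319 ≈ 13.562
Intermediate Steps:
40513/406234 + B/t(78) = 40513/406234 + 81906/(78**2) = 40513*(1/406234) + 81906/6084 = 40513/406234 + 81906*(1/6084) = 40513/406234 + 13651/1014 = 1396645129/102980319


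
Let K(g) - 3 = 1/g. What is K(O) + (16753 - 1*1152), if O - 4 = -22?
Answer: 280871/18 ≈ 15604.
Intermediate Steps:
O = -18 (O = 4 - 22 = -18)
K(g) = 3 + 1/g
K(O) + (16753 - 1*1152) = (3 + 1/(-18)) + (16753 - 1*1152) = (3 - 1/18) + (16753 - 1152) = 53/18 + 15601 = 280871/18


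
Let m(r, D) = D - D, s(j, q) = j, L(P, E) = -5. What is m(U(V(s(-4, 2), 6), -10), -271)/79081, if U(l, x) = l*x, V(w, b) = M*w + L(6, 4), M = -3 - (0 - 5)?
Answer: 0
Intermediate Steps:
M = 2 (M = -3 - 1*(-5) = -3 + 5 = 2)
V(w, b) = -5 + 2*w (V(w, b) = 2*w - 5 = -5 + 2*w)
m(r, D) = 0
m(U(V(s(-4, 2), 6), -10), -271)/79081 = 0/79081 = 0*(1/79081) = 0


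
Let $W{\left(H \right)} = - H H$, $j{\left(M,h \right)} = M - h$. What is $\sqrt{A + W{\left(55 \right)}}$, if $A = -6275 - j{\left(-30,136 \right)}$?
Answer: $i \sqrt{9134} \approx 95.572 i$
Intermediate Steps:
$W{\left(H \right)} = - H^{2}$
$A = -6109$ ($A = -6275 - \left(-30 - 136\right) = -6275 - -166 = -6275 + 166 = -6109$)
$\sqrt{A + W{\left(55 \right)}} = \sqrt{-6109 - 55^{2}} = \sqrt{-6109 - 3025} = \sqrt{-9134} = i \sqrt{9134}$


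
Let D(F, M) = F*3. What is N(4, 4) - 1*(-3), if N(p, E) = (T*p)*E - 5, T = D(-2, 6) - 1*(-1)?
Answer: -82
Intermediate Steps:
D(F, M) = 3*F
T = -5 (T = 3*(-2) - 1*(-1) = -6 + 1 = -5)
N(p, E) = -5 - 5*E*p (N(p, E) = (-5*p)*E - 5 = -5*E*p - 5 = -5 - 5*E*p)
N(4, 4) - 1*(-3) = (-5 - 5*4*4) - 1*(-3) = (-5 - 80) + 3 = -85 + 3 = -82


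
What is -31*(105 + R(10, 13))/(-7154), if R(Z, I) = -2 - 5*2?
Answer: 2883/7154 ≈ 0.40299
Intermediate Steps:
R(Z, I) = -12 (R(Z, I) = -2 - 10 = -12)
-31*(105 + R(10, 13))/(-7154) = -31*(105 - 12)/(-7154) = -31*93*(-1/7154) = -2883*(-1/7154) = 2883/7154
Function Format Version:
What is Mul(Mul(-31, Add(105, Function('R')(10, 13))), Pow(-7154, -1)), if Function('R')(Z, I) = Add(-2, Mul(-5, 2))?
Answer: Rational(2883, 7154) ≈ 0.40299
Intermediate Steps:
Function('R')(Z, I) = -12 (Function('R')(Z, I) = Add(-2, -10) = -12)
Mul(Mul(-31, Add(105, Function('R')(10, 13))), Pow(-7154, -1)) = Mul(Mul(-31, Add(105, -12)), Pow(-7154, -1)) = Mul(Mul(-31, 93), Rational(-1, 7154)) = Mul(-2883, Rational(-1, 7154)) = Rational(2883, 7154)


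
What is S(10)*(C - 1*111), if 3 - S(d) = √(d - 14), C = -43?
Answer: -462 + 308*I ≈ -462.0 + 308.0*I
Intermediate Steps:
S(d) = 3 - √(-14 + d) (S(d) = 3 - √(d - 14) = 3 - √(-14 + d))
S(10)*(C - 1*111) = (3 - √(-14 + 10))*(-43 - 1*111) = (3 - √(-4))*(-43 - 111) = (3 - 2*I)*(-154) = -462 + 308*I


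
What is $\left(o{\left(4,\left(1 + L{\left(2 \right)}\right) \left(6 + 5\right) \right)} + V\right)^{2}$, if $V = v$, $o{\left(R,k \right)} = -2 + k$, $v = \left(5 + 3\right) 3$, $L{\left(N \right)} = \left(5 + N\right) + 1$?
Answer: $14641$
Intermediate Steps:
$L{\left(N \right)} = 6 + N$
$v = 24$ ($v = 8 \cdot 3 = 24$)
$V = 24$
$\left(o{\left(4,\left(1 + L{\left(2 \right)}\right) \left(6 + 5\right) \right)} + V\right)^{2} = \left(\left(-2 + \left(1 + \left(6 + 2\right)\right) \left(6 + 5\right)\right) + 24\right)^{2} = \left(\left(-2 + \left(1 + 8\right) 11\right) + 24\right)^{2} = \left(\left(-2 + 9 \cdot 11\right) + 24\right)^{2} = \left(\left(-2 + 99\right) + 24\right)^{2} = \left(97 + 24\right)^{2} = 121^{2} = 14641$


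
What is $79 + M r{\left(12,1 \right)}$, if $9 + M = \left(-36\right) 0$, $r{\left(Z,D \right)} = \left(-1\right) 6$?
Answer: $133$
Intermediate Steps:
$r{\left(Z,D \right)} = -6$
$M = -9$ ($M = -9 - 0 = -9 + 0 = -9$)
$79 + M r{\left(12,1 \right)} = 79 - -54 = 79 + 54 = 133$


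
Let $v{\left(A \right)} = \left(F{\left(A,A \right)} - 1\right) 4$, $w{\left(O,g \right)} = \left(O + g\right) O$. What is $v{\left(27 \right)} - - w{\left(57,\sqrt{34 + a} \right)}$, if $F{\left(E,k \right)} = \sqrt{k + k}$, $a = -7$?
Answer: $3245 + 12 \sqrt{6} + 171 \sqrt{3} \approx 3570.6$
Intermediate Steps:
$F{\left(E,k \right)} = \sqrt{2} \sqrt{k}$ ($F{\left(E,k \right)} = \sqrt{2 k} = \sqrt{2} \sqrt{k}$)
$w{\left(O,g \right)} = O \left(O + g\right)$
$v{\left(A \right)} = -4 + 4 \sqrt{2} \sqrt{A}$ ($v{\left(A \right)} = \left(\sqrt{2} \sqrt{A} - 1\right) 4 = \left(-1 + \sqrt{2} \sqrt{A}\right) 4 = -4 + 4 \sqrt{2} \sqrt{A}$)
$v{\left(27 \right)} - - w{\left(57,\sqrt{34 + a} \right)} = \left(-4 + 4 \sqrt{2} \sqrt{27}\right) - - 57 \left(57 + \sqrt{34 - 7}\right) = \left(-4 + 4 \sqrt{2} \cdot 3 \sqrt{3}\right) - - 57 \left(57 + \sqrt{27}\right) = \left(-4 + 12 \sqrt{6}\right) - - 57 \left(57 + 3 \sqrt{3}\right) = \left(-4 + 12 \sqrt{6}\right) - - (3249 + 171 \sqrt{3}) = \left(-4 + 12 \sqrt{6}\right) - \left(-3249 - 171 \sqrt{3}\right) = \left(-4 + 12 \sqrt{6}\right) + \left(3249 + 171 \sqrt{3}\right) = 3245 + 12 \sqrt{6} + 171 \sqrt{3}$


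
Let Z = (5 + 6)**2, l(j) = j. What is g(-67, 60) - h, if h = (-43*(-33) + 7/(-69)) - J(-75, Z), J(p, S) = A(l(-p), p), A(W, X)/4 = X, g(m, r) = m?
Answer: -123227/69 ≈ -1785.9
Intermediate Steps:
Z = 121 (Z = 11**2 = 121)
A(W, X) = 4*X
J(p, S) = 4*p
h = 118604/69 (h = (-43*(-33) + 7/(-69)) - 4*(-75) = (1419 + 7*(-1/69)) - 1*(-300) = (1419 - 7/69) + 300 = 97904/69 + 300 = 118604/69 ≈ 1718.9)
g(-67, 60) - h = -67 - 1*118604/69 = -67 - 118604/69 = -123227/69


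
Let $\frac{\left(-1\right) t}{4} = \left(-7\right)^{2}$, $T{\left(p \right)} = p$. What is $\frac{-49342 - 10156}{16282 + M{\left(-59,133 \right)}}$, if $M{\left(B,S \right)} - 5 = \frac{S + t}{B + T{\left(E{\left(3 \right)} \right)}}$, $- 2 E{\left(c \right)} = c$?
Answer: $- \frac{7199258}{1970853} \approx -3.6529$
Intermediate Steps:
$E{\left(c \right)} = - \frac{c}{2}$
$t = -196$ ($t = - 4 \left(-7\right)^{2} = \left(-4\right) 49 = -196$)
$M{\left(B,S \right)} = 5 + \frac{-196 + S}{- \frac{3}{2} + B}$ ($M{\left(B,S \right)} = 5 + \frac{S - 196}{B - \frac{3}{2}} = 5 + \frac{-196 + S}{B - \frac{3}{2}} = 5 + \frac{-196 + S}{- \frac{3}{2} + B}$)
$\frac{-49342 - 10156}{16282 + M{\left(-59,133 \right)}} = \frac{-49342 - 10156}{16282 + \frac{-407 + 2 \cdot 133 + 10 \left(-59\right)}{-3 + 2 \left(-59\right)}} = - \frac{59498}{16282 + \frac{-407 + 266 - 590}{-3 - 118}} = - \frac{59498}{16282 + \frac{1}{-121} \left(-731\right)} = - \frac{59498}{16282 - - \frac{731}{121}} = - \frac{59498}{16282 + \frac{731}{121}} = - \frac{59498}{\frac{1970853}{121}} = \left(-59498\right) \frac{121}{1970853} = - \frac{7199258}{1970853}$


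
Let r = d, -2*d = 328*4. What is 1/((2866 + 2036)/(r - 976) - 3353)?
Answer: -272/912833 ≈ -0.00029797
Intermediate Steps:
d = -656 (d = -164*4 = -1/2*1312 = -656)
r = -656
1/((2866 + 2036)/(r - 976) - 3353) = 1/((2866 + 2036)/(-656 - 976) - 3353) = 1/(4902/(-1632) - 3353) = 1/(4902*(-1/1632) - 3353) = 1/(-817/272 - 3353) = 1/(-912833/272) = -272/912833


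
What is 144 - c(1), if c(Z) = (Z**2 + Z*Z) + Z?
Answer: 141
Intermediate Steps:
c(Z) = Z + 2*Z**2 (c(Z) = (Z**2 + Z**2) + Z = 2*Z**2 + Z = Z + 2*Z**2)
144 - c(1) = 144 - (1 + 2*1) = 144 - (1 + 2) = 144 - 3 = 141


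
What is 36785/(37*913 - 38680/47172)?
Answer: 433805505/398369663 ≈ 1.0890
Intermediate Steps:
36785/(37*913 - 38680/47172) = 36785/(33781 - 38680/47172) = 36785/(33781 - 1*9670/11793) = 36785/(33781 - 9670/11793) = 36785/(398369663/11793) = 36785*(11793/398369663) = 433805505/398369663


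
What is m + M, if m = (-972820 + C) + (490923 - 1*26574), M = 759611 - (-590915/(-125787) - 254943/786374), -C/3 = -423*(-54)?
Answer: 18062945576410463/98915626338 ≈ 1.8261e+5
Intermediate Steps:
C = -68526 (C = -(-1269)*(-54) = -3*22842 = -68526)
M = 75136965226557449/98915626338 (M = 759611 - (-590915*(-1/125787) - 254943*1/786374) = 759611 - (590915/125787 - 254943/786374) = 759611 - 1*432611677069/98915626338 = 759611 - 432611677069/98915626338 = 75136965226557449/98915626338 ≈ 7.5961e+5)
m = -576997 (m = (-972820 - 68526) + (490923 - 1*26574) = -1041346 + (490923 - 26574) = -1041346 + 464349 = -576997)
m + M = -576997 + 75136965226557449/98915626338 = 18062945576410463/98915626338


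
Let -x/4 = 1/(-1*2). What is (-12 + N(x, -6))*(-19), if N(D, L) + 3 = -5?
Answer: 380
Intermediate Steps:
x = 2 (x = -4/((-1*2)) = -4/(-2) = -4*(-½) = 2)
N(D, L) = -8 (N(D, L) = -3 - 5 = -8)
(-12 + N(x, -6))*(-19) = (-12 - 8)*(-19) = -20*(-19) = 380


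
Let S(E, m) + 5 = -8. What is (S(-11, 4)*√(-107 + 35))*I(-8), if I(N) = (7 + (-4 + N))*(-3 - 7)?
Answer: -3900*I*√2 ≈ -5515.4*I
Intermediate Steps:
S(E, m) = -13 (S(E, m) = -5 - 8 = -13)
I(N) = -30 - 10*N (I(N) = (3 + N)*(-10) = -30 - 10*N)
(S(-11, 4)*√(-107 + 35))*I(-8) = (-13*√(-107 + 35))*(-30 - 10*(-8)) = (-78*I*√2)*(-30 + 80) = -78*I*√2*50 = -3900*I*√2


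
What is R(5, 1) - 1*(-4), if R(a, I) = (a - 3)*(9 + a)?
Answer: 32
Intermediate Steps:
R(a, I) = (-3 + a)*(9 + a)
R(5, 1) - 1*(-4) = (-27 + 5² + 6*5) - 1*(-4) = (-27 + 25 + 30) + 4 = 28 + 4 = 32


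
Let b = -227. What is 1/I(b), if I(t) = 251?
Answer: 1/251 ≈ 0.0039841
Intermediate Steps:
1/I(b) = 1/251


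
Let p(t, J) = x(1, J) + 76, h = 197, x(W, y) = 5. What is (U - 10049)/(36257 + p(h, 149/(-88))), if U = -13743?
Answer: -11896/18169 ≈ -0.65474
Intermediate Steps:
p(t, J) = 81 (p(t, J) = 5 + 76 = 81)
(U - 10049)/(36257 + p(h, 149/(-88))) = (-13743 - 10049)/(36257 + 81) = -23792/36338 = -23792*1/36338 = -11896/18169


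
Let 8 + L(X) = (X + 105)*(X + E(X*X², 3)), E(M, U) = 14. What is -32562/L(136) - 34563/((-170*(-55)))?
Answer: -45695019/9939050 ≈ -4.5975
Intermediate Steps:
L(X) = -8 + (14 + X)*(105 + X) (L(X) = -8 + (X + 105)*(X + 14) = -8 + (105 + X)*(14 + X) = -8 + (14 + X)*(105 + X))
-32562/L(136) - 34563/((-170*(-55))) = -32562/(1462 + 136² + 119*136) - 34563/((-170*(-55))) = -32562/(1462 + 18496 + 16184) - 34563/9350 = -32562/36142 - 34563*1/9350 = -32562*1/36142 - 34563/9350 = -16281/18071 - 34563/9350 = -45695019/9939050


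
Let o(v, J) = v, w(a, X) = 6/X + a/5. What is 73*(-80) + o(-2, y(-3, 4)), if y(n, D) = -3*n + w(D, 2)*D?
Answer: -5842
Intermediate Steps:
w(a, X) = 6/X + a/5 (w(a, X) = 6/X + a*(1/5) = 6/X + a/5)
y(n, D) = -3*n + D*(3 + D/5) (y(n, D) = -3*n + (6/2 + D/5)*D = -3*n + (6*(1/2) + D/5)*D = -3*n + (3 + D/5)*D = -3*n + D*(3 + D/5))
73*(-80) + o(-2, y(-3, 4)) = 73*(-80) - 2 = -5840 - 2 = -5842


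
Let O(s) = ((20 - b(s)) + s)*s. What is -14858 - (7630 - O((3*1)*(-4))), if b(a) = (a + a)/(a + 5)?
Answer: -157800/7 ≈ -22543.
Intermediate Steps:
b(a) = 2*a/(5 + a) (b(a) = (2*a)/(5 + a) = 2*a/(5 + a))
O(s) = s*(20 + s - 2*s/(5 + s)) (O(s) = ((20 - 2*s/(5 + s)) + s)*s = (20 + s - 2*s/(5 + s))*s = s*(20 + s - 2*s/(5 + s)))
-14858 - (7630 - O((3*1)*(-4))) = -14858 - (7630 - (3*1)*(-4)*(100 + ((3*1)*(-4))**2 + 23*((3*1)*(-4)))/(5 + (3*1)*(-4))) = -14858 - (7630 - 3*(-4)*(100 + (3*(-4))**2 + 23*(3*(-4)))/(5 + 3*(-4))) = -14858 - (7630 - (-12)*(100 + (-12)**2 + 23*(-12))/(5 - 12)) = -14858 - (7630 - (-12)*(100 + 144 - 276)/(-7)) = -14858 - (7630 - (-12)*(-1)*(-32)/7) = -14858 - (7630 - 1*(-384/7)) = -14858 - (7630 + 384/7) = -14858 - 1*53794/7 = -14858 - 53794/7 = -157800/7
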